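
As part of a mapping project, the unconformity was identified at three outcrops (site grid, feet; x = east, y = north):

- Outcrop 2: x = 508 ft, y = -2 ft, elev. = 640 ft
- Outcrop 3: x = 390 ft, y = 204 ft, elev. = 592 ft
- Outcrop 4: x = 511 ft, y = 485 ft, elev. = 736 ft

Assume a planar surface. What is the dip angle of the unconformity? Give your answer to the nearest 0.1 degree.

37.5°

Two edge vectors: Outcrop 2→Outcrop 3 = (-118, 206, -48), Outcrop 2→Outcrop 4 = (3, 487, 96).
Normal n = (Outcrop 2→Outcrop 3) × (Outcrop 2→Outcrop 4) = (43152, 11184, -58084).
So ∂z/∂x = −n_x/n_z = 0.74292 and ∂z/∂y = −n_y/n_z = 0.19255.
Gradient magnitude |∇z| = √(a² + b²) = √(0.55194 + 0.03708) = 0.76747.
True dip = arctan(0.76747) = 37.5°, dipping toward WSW (azimuth ≈ 255°).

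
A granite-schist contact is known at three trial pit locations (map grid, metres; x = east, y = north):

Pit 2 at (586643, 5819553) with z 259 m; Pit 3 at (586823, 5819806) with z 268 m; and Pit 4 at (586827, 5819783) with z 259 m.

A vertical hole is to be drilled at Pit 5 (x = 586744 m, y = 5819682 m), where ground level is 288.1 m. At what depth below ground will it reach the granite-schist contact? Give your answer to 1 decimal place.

28.2 m

Two edge vectors: Pit 2→Pit 3 = (180, 253, 9), Pit 2→Pit 4 = (184, 230, 0).
Normal n = (Pit 2→Pit 3) × (Pit 2→Pit 4) = (-2070, 1656, -5152).
So ∂z/∂x = −n_x/n_z = −0.401785714 and ∂z/∂y = −n_y/n_z = 0.321428571.
Intercept c from Pit 2: 259 + 235704.78 − 1870570.61 = −1634606.83.
At (586744, 5819682): z_contact = −235745.36 + 1870612.07 − 1634606.83 = 259.88 m.
Depth below ground = 288.1 − 259.88 = 28.2 m.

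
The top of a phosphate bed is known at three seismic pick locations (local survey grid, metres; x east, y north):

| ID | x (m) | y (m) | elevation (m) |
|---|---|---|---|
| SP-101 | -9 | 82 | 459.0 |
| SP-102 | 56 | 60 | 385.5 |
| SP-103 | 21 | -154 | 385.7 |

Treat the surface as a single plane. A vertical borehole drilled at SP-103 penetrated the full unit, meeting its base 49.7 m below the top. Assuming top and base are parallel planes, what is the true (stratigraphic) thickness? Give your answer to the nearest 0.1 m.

33.7 m

Let the plane be z = a·x + b·y + c.
SP-102−SP-101: 65a − 22b = −73.5;  SP-103−SP-101: 30a − 236b = −73.3.
Solving gives a = −1.07176, b = 0.17435.
|∇z| = √(a²+b²) = 1.08585, so dip δ = arctan(1.08585) = 47.36°.
True thickness = vertical thickness × cos δ = 49.7 × cos 47.36° = 33.7 m.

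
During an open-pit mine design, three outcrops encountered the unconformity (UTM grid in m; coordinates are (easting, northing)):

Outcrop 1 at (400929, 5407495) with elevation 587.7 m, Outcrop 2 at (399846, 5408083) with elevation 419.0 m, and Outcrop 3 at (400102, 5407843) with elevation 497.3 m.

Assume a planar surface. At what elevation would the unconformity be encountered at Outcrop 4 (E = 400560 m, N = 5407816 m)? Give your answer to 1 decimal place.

484.3 m

Let the plane be z = a·E + b·N + c.
Outcrop 2−Outcrop 1: −1083a + 588b = −168.7;  Outcrop 3−Outcrop 1: −827a + 348b = −90.4.
Solving gives a = −0.050756911, b = −0.380390705.
Then c = 587.7 − a·400929 − b·5407495 = 2077898.45.
At (400560, 5407816): z = −20331.2 − 2057082.9 + 2077898.45 = 484.3 m.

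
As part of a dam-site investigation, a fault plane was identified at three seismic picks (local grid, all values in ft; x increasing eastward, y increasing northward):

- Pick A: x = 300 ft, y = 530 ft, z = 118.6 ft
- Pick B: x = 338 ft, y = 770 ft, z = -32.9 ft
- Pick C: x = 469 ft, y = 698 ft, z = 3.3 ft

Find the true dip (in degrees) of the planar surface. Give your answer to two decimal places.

Let the plane be z = a·x + b·y + c.
Pick B−Pick A: 38a + 240b = −151.5;  Pick C−Pick A: 169a + 168b = −115.3.
Solving gives a = −0.06496, b = −0.62097.
Gradient magnitude |∇z| = √(a² + b²) = √(0.00422 + 0.38560) = 0.62435.
True dip = arctan(0.62435) = 31.98°, dipping toward N (azimuth ≈ 006°).

31.98°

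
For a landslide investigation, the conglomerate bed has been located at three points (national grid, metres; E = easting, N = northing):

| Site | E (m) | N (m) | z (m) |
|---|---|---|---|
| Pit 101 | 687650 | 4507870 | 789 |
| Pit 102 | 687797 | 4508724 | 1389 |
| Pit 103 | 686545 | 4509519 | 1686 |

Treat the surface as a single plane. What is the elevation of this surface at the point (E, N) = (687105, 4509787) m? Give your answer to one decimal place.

Two edge vectors: Pit 101→Pit 102 = (147, 854, 600), Pit 101→Pit 103 = (-1105, 1649, 897).
Normal n = (Pit 101→Pit 102) × (Pit 101→Pit 103) = (-223362, -794859, 1186073).
So ∂z/∂E = −n_x/n_z = 0.188320618 and ∂z/∂N = −n_y/n_z = 0.670160268.
Intercept c from Pit 101: 789 − 129498.67 − 3020995.37 = −3149705.04.
At (687105, 4509787): z = 129396.0 + 3022280.1 − 3149705.04 = 1971.1 m.

1971.1 m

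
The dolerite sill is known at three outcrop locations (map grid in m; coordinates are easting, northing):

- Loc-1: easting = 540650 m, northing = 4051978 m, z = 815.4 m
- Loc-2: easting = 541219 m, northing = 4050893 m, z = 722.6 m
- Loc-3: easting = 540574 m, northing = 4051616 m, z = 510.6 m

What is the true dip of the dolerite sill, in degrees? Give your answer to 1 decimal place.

Let the plane be z = a·easting + b·northing + c.
Loc-2−Loc-1: 569a − 1085b = −92.8;  Loc-3−Loc-1: −76a − 362b = −304.8.
Solving gives a = 1.03008, b = 0.62573.
Gradient magnitude |∇z| = √(a² + b²) = √(1.06107 + 0.39154) = 1.20524.
True dip = arctan(1.20524) = 50.3°, dipping toward WSW (azimuth ≈ 239°).

50.3°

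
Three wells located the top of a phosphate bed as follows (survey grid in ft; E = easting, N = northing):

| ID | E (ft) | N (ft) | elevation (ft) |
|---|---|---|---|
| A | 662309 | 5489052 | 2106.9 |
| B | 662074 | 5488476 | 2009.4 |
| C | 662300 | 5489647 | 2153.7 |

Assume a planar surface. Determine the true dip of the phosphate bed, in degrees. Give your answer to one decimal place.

Let the plane be z = a·E + b·N + c.
B−A: −235a − 576b = −97.5;  C−A: −9a + 595b = 46.8.
Solving gives a = 0.21416, b = 0.08189.
Gradient magnitude |∇z| = √(a² + b²) = √(0.04587 + 0.00671) = 0.22929.
True dip = arctan(0.22929) = 12.9°, dipping toward WSW (azimuth ≈ 249°).

12.9°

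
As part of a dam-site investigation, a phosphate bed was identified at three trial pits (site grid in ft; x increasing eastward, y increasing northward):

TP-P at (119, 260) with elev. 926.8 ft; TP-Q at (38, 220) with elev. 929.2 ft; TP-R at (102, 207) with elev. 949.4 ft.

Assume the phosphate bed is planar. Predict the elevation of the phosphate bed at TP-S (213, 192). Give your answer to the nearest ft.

Let the plane be z = a·x + b·y + c.
TP-Q−TP-P: −81a − 40b = 2.4;  TP-R−TP-P: −17a − 53b = 22.6.
Solving gives a = 0.21500, b = −0.49538.
Then c = 926.8 − a·119 − b·260 = 1030.01.
At (213, 192): z = 45.8 − 95.1 + 1030.01 = 980.7 ft.

981 ft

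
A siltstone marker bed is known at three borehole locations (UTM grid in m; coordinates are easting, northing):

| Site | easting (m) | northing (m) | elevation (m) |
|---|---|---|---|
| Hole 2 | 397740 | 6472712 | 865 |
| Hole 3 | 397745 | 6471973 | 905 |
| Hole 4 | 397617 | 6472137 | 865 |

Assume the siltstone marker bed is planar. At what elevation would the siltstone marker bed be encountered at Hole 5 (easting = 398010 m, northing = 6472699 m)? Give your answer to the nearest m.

932 m

Two edge vectors: Hole 2→Hole 3 = (5, -739, 40), Hole 2→Hole 4 = (-123, -575, 0).
Normal n = (Hole 2→Hole 3) × (Hole 2→Hole 4) = (23000, -4920, -93772).
So ∂z/∂easting = −n_x/n_z = 0.24527578 and ∂z/∂northing = −n_y/n_z = −0.05246769.
Intercept c from Hole 2: 865 − 97555.99 + 339608.23 = 242917.24.
At (398010, 6472699): z = 97622.2 − 339607.5 + 242917.24 = 931.9 m.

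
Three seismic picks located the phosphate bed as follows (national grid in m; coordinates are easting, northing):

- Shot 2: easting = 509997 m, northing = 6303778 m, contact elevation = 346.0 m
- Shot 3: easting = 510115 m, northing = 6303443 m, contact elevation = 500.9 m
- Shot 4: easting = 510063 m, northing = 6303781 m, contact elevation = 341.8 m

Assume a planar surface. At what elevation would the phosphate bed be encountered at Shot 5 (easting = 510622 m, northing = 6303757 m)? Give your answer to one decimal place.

329.8 m

Let the plane be z = a·easting + b·northing + c.
Shot 3−Shot 2: 118a − 335b = 154.9;  Shot 4−Shot 2: 66a + 3b = −4.2.
Solving gives a = −0.041947115, b = −0.477163462.
Then c = 346 − a·509997 − b·6303778 = 3029671.43.
At (510622, 6303757): z = −21419.1 − 3007922.5 + 3029671.43 = 329.8 m.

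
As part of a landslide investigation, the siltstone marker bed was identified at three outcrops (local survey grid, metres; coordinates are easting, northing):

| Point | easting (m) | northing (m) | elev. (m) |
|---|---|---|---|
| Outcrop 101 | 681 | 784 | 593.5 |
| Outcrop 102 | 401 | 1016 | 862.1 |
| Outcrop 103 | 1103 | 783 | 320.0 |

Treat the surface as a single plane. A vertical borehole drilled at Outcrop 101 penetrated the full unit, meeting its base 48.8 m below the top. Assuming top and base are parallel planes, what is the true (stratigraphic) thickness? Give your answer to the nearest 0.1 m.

Two edge vectors: Outcrop 101→Outcrop 102 = (-280, 232, 268.6), Outcrop 101→Outcrop 103 = (422, -1, -273.5).
Normal n = (Outcrop 101→Outcrop 102) × (Outcrop 101→Outcrop 103) = (-63183.4, 36769.2, -97624).
So ∂z/∂easting = −n_x/n_z = −0.64721 and ∂z/∂northing = −n_y/n_z = 0.37664.
|∇z| = √(a²+b²) = 0.74883, so dip δ = arctan(0.74883) = 36.83°.
True thickness = vertical thickness × cos δ = 48.8 × cos 36.83° = 39.1 m.

39.1 m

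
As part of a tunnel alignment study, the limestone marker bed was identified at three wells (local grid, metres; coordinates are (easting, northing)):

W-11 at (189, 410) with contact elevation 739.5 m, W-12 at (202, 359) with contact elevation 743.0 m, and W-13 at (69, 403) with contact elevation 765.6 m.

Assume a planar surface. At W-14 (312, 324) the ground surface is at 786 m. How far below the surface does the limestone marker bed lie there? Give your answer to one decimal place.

Let the plane be z = a·E + b·N + c.
W-12−W-11: 13a − 51b = 3.5;  W-13−W-11: −120a − 7b = 26.1.
Solving gives a = −0.21037, b = −0.12225.
Then c = 739.5 − a·189 − b·410 = 829.38.
At (312, 324): z_contact = −65.64 − 39.61 + 829.38 = 724.14 m.
Depth below ground = 786 − 724.14 = 61.9 m.

61.9 m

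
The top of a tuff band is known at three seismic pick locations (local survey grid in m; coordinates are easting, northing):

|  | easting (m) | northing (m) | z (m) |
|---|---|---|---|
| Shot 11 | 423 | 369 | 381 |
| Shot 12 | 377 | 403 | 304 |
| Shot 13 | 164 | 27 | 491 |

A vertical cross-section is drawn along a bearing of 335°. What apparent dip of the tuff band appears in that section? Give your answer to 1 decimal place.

Let the plane be z = a·easting + b·northing + c.
Shot 12−Shot 11: −46a + 34b = −77;  Shot 13−Shot 11: −259a − 342b = 110.
Solving gives a = 0.92078, b = −1.01895.
Unit vector along 335° is (sin 335°, cos 335°) = (-0.4226, 0.9063).
Slope in that direction = a·(-0.4226) + b·(0.9063) = −1.31262.
Apparent dip = arctan|1.31262| = 52.7° (true dip is 53.9°, so apparent ≤ true as expected).

52.7°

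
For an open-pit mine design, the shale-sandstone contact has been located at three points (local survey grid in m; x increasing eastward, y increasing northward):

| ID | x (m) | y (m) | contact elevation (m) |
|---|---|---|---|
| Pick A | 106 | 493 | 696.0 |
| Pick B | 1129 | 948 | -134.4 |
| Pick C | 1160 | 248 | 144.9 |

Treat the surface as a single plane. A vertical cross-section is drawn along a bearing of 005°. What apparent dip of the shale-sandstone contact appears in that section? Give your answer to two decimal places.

Two edge vectors: Pick A→Pick B = (1023, 455, -830.4), Pick A→Pick C = (1054, -245, -551.1).
Normal n = (Pick A→Pick B) × (Pick A→Pick C) = (-454198.5, -311466.3, -730205).
So ∂z/∂x = −n_x/n_z = −0.62202 and ∂z/∂y = −n_y/n_z = −0.42655.
Unit vector along 005° is (sin 5°, cos 5°) = (0.0872, 0.9962).
Slope in that direction = a·(0.0872) + b·(0.9962) = −0.47914.
Apparent dip = arctan|0.47914| = 25.60° (true dip is 37.0°, so apparent ≤ true as expected).

25.60°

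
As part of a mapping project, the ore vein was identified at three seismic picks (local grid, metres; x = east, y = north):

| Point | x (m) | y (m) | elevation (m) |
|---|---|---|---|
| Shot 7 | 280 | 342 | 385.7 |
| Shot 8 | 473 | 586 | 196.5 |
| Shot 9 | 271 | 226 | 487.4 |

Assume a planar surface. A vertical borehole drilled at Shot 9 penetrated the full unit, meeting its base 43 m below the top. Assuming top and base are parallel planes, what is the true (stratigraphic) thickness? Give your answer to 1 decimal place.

Let the plane be z = a·x + b·y + c.
Shot 8−Shot 7: 193a + 244b = −189.2;  Shot 9−Shot 7: −9a − 116b = 101.7.
Solving gives a = 0.14202, b = −0.88774.
|∇z| = √(a²+b²) = 0.89903, so dip δ = arctan(0.89903) = 41.96°.
True thickness = vertical thickness × cos δ = 43 × cos 41.96° = 32.0 m.

32.0 m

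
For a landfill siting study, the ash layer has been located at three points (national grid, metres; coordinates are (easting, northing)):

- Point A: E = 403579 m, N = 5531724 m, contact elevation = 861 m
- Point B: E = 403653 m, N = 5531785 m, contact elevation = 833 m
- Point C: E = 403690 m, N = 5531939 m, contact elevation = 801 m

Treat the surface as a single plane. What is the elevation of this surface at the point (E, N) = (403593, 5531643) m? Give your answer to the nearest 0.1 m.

Two edge vectors: Point A→Point B = (74, 61, -28), Point A→Point C = (111, 215, -60).
Normal n = (Point A→Point B) × (Point A→Point C) = (2360, 1332, 9139).
So ∂z/∂E = −n_x/n_z = −0.258233942 and ∂z/∂N = −n_y/n_z = −0.145748988.
Intercept c from Point A: 861 + 104217.80 + 806243.17 = 911321.97.
At (403593, 5531643): z = −104221.4 − 806231.4 + 911321.97 = 869.2 m.

869.2 m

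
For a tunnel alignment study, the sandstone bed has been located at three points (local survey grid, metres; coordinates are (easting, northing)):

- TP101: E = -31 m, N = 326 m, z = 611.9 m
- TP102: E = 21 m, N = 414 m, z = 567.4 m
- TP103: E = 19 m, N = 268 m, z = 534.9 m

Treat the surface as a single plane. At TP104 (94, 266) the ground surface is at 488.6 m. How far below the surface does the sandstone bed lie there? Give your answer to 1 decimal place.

Let the plane be z = a·E + b·N + c.
TP102−TP101: 52a + 88b = −44.5;  TP103−TP101: 50a − 58b = −77.
Solving gives a = −1.26173, b = 0.23989.
Then c = 611.9 − a·-31 − b·326 = 494.58.
At (94, 266): z_contact = −118.60 + 63.81 + 494.58 = 439.79 m.
Depth below ground = 488.6 − 439.79 = 48.8 m.

48.8 m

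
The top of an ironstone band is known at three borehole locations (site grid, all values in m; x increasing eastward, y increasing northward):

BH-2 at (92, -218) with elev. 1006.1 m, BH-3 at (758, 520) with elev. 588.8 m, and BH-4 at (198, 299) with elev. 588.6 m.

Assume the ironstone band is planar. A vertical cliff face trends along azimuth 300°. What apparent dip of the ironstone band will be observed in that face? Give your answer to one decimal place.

36.5°

Let the plane be z = a·x + b·y + c.
BH-3−BH-2: 666a + 738b = −417.3;  BH-4−BH-2: 106a + 517b = −417.5.
Solving gives a = 0.34714, b = −0.87872.
Unit vector along 300° is (sin 300°, cos 300°) = (-0.8660, 0.5000).
Slope in that direction = a·(-0.8660) + b·(0.5000) = −0.73999.
Apparent dip = arctan|0.73999| = 36.5° (true dip is 43.4°, so apparent ≤ true as expected).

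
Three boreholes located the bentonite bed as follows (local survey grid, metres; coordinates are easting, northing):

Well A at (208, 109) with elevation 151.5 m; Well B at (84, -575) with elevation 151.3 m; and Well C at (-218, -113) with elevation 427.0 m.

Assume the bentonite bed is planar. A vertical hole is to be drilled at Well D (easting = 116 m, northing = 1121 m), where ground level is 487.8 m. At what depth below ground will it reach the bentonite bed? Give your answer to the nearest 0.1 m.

Let the plane be z = a·easting + b·northing + c.
Well B−Well A: −124a − 684b = −0.2;  Well C−Well A: −426a − 222b = 275.5.
Solving gives a = −0.714353, b = 0.129795.
Then c = 151.5 − a·208 − b·109 = 285.94.
At (116, 1121): z_contact = −82.86 + 145.50 + 285.94 = 348.57 m.
Depth below ground = 487.8 − 348.57 = 139.2 m.

139.2 m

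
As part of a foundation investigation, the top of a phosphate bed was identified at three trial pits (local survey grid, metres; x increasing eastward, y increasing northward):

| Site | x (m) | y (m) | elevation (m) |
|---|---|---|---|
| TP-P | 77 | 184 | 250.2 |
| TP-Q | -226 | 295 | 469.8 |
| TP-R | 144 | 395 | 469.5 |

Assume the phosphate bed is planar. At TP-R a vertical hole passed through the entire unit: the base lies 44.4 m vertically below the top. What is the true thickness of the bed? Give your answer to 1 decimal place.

Two edge vectors: TP-P→TP-Q = (-303, 111, 219.6), TP-P→TP-R = (67, 211, 219.3).
Normal n = (TP-P→TP-Q) × (TP-P→TP-R) = (-21993.3, 81161.1, -71370).
So ∂z/∂x = −n_x/n_z = −0.30816 and ∂z/∂y = −n_y/n_z = 1.13719.
|∇z| = √(a²+b²) = 1.17820, so dip δ = arctan(1.17820) = 49.68°.
True thickness = vertical thickness × cos δ = 44.4 × cos 49.68° = 28.7 m.

28.7 m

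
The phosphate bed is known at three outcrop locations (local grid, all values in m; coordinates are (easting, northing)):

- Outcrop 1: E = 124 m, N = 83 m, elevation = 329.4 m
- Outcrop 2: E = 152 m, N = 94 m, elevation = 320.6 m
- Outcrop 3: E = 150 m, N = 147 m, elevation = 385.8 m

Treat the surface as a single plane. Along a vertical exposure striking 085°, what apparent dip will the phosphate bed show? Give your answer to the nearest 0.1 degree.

34.1°

Let the plane be z = a·E + b·N + c.
Outcrop 2−Outcrop 1: 28a + 11b = −8.8;  Outcrop 3−Outcrop 1: 26a + 64b = 56.4.
Solving gives a = −0.78592, b = 1.20053.
Unit vector along 085° is (sin 85°, cos 85°) = (0.9962, 0.0872).
Slope in that direction = a·(0.9962) + b·(0.0872) = −0.67830.
Apparent dip = arctan|0.67830| = 34.1° (true dip is 55.1°, so apparent ≤ true as expected).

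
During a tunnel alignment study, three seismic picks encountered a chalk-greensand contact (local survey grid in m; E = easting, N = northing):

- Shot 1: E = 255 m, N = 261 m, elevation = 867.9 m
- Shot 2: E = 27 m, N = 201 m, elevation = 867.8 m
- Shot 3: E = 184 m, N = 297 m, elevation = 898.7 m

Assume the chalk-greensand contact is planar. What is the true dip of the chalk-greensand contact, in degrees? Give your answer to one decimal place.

30.2°

Two edge vectors: Shot 1→Shot 2 = (-228, -60, -0.1), Shot 1→Shot 3 = (-71, 36, 30.8).
Normal n = (Shot 1→Shot 2) × (Shot 1→Shot 3) = (-1844.4, 7029.5, -12468).
So ∂z/∂E = −n_x/n_z = −0.14793 and ∂z/∂N = −n_y/n_z = 0.56380.
Gradient magnitude |∇z| = √(a² + b²) = √(0.02188 + 0.31787) = 0.58289.
True dip = arctan(0.58289) = 30.2°, dipping toward SSE (azimuth ≈ 165°).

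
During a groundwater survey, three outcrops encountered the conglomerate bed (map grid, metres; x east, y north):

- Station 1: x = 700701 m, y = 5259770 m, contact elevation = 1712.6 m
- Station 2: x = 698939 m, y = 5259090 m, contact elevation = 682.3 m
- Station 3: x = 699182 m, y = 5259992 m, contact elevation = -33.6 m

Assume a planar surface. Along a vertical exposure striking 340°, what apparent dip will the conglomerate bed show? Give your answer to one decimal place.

53.2°

Two edge vectors: Station 1→Station 2 = (-1762, -680, -1030.3), Station 1→Station 3 = (-1519, 222, -1746.2).
Normal n = (Station 1→Station 2) × (Station 1→Station 3) = (1416142.6, -1511778.7, -1424084).
So ∂z/∂x = −n_x/n_z = 0.99442 and ∂z/∂y = −n_y/n_z = −1.06158.
Unit vector along 340° is (sin 340°, cos 340°) = (-0.3420, 0.9397).
Slope in that direction = a·(-0.3420) + b·(0.9397) = −1.33767.
Apparent dip = arctan|1.33767| = 53.2° (true dip is 55.5°, so apparent ≤ true as expected).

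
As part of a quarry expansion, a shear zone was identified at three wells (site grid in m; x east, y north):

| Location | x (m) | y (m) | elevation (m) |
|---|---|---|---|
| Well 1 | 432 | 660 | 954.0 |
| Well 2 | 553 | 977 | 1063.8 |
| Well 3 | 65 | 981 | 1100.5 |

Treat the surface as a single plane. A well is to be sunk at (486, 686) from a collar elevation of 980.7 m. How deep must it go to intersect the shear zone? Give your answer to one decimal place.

20.9 m

Let the plane be z = a·x + b·y + c.
Well 2−Well 1: 121a + 317b = 109.8;  Well 3−Well 1: −367a + 321b = 146.5.
Solving gives a = −0.07214, b = 0.37391.
Then c = 954 − a·432 − b·660 = 738.39.
At (486, 686): z_contact = −35.06 + 256.50 + 738.39 = 959.83 m.
Depth below ground = 980.7 − 959.83 = 20.9 m.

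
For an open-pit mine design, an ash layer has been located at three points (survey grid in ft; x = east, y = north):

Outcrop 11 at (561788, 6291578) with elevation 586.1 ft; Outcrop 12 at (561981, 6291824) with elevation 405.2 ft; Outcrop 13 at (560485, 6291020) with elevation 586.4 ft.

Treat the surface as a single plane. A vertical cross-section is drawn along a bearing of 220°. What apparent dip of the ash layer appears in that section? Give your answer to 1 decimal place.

28.5°

Let the plane be z = a·x + b·y + c.
Outcrop 12−Outcrop 11: 193a + 246b = −180.9;  Outcrop 13−Outcrop 11: −1303a − 558b = 0.3.
Solving gives a = 0.47391, b = −1.10717.
Unit vector along 220° is (sin 220°, cos 220°) = (-0.6428, -0.7660).
Slope in that direction = a·(-0.6428) + b·(-0.7660) = 0.54352.
Apparent dip = arctan|0.54352| = 28.5° (true dip is 50.3°, so apparent ≤ true as expected).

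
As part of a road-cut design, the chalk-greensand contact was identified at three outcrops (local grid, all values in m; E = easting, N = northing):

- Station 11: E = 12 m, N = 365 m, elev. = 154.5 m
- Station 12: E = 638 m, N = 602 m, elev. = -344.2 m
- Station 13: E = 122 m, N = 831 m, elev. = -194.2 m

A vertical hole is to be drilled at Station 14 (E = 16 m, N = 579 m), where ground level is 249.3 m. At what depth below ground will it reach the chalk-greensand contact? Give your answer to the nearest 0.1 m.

Let the plane be z = a·E + b·N + c.
Station 12−Station 11: 626a + 237b = −498.7;  Station 13−Station 11: 110a + 466b = −348.7.
Solving gives a = −0.56373, b = −0.61521.
Then c = 154.5 − a·12 − b·365 = 385.82.
At (16, 579): z_contact = −9.02 − 356.21 + 385.82 = 20.59 m.
Depth below ground = 249.3 − 20.59 = 228.7 m.

228.7 m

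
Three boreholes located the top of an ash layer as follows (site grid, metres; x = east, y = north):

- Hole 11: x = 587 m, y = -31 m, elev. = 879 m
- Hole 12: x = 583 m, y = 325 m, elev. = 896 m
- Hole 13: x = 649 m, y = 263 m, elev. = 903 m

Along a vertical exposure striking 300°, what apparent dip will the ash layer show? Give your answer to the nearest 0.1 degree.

Two edge vectors: Hole 11→Hole 12 = (-4, 356, 17), Hole 11→Hole 13 = (62, 294, 24).
Normal n = (Hole 11→Hole 12) × (Hole 11→Hole 13) = (3546, 1150, -23248).
So ∂z/∂x = −n_x/n_z = 0.15253 and ∂z/∂y = −n_y/n_z = 0.04947.
Unit vector along 300° is (sin 300°, cos 300°) = (-0.8660, 0.5000).
Slope in that direction = a·(-0.8660) + b·(0.5000) = −0.10736.
Apparent dip = arctan|0.10736| = 6.1° (true dip is 9.1°, so apparent ≤ true as expected).

6.1°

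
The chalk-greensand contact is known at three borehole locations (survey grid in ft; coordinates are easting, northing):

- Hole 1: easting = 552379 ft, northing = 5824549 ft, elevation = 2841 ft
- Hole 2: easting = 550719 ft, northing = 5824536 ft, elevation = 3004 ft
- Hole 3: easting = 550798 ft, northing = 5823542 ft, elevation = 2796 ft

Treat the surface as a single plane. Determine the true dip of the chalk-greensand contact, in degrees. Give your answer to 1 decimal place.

Let the plane be z = a·easting + b·northing + c.
Hole 2−Hole 1: −1660a − 13b = 163;  Hole 3−Hole 1: −1581a − 1007b = −45.
Solving gives a = −0.09977, b = 0.20133.
Gradient magnitude |∇z| = √(a² + b²) = √(0.00995 + 0.04053) = 0.22469.
True dip = arctan(0.22469) = 12.7°, dipping toward SSE (azimuth ≈ 154°).

12.7°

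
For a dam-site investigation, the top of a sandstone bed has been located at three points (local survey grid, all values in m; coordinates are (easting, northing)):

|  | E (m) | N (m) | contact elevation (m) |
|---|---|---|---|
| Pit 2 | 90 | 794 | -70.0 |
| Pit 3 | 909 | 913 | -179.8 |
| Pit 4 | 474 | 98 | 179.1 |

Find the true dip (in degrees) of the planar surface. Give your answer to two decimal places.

22.14°

Two edge vectors: Pit 2→Pit 3 = (819, 119, -109.8), Pit 2→Pit 4 = (384, -696, 249.1).
Normal n = (Pit 2→Pit 3) × (Pit 2→Pit 4) = (-46777.9, -246176.1, -615720).
So ∂z/∂E = −n_x/n_z = −0.07597 and ∂z/∂N = −n_y/n_z = −0.39982.
Gradient magnitude |∇z| = √(a² + b²) = √(0.00577 + 0.15985) = 0.40697.
True dip = arctan(0.40697) = 22.14°, dipping toward N (azimuth ≈ 011°).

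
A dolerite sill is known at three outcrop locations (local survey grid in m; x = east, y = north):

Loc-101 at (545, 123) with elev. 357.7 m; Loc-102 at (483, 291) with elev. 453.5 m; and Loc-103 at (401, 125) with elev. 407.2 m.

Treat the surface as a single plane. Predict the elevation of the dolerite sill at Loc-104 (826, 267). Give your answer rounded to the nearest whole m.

327 m

Let the plane be z = a·x + b·y + c.
Loc-102−Loc-101: −62a + 168b = 95.8;  Loc-103−Loc-101: −144a + 2b = 49.5.
Solving gives a = −0.33756, b = 0.44566.
Then c = 357.7 − a·545 − b·123 = 486.85.
At (826, 267): z = −278.8 + 119.0 + 486.85 = 327.0 m.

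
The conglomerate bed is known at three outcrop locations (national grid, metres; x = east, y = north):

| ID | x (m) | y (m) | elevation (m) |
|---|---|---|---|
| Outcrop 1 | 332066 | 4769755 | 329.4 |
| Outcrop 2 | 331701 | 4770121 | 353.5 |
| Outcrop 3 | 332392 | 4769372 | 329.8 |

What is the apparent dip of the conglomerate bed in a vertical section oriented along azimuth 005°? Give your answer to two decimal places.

Let the plane be z = a·x + b·y + c.
Outcrop 2−Outcrop 1: −365a + 366b = 24.1;  Outcrop 3−Outcrop 1: 326a − 383b = 0.4.
Solving gives a = −0.45787, b = −0.39077.
Unit vector along 005° is (sin 5°, cos 5°) = (0.0872, 0.9962).
Slope in that direction = a·(0.0872) + b·(0.9962) = −0.42919.
Apparent dip = arctan|0.42919| = 23.23° (true dip is 31.0°, so apparent ≤ true as expected).

23.23°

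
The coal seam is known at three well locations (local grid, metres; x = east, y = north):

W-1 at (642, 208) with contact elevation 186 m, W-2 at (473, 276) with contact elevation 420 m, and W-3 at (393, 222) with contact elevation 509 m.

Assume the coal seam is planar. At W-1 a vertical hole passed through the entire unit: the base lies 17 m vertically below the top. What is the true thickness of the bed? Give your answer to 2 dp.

Let the plane be z = a·x + b·y + c.
W-2−W-1: −169a + 68b = 234;  W-3−W-1: −249a + 14b = 323.
Solving gives a = −1.28299, b = 0.25257.
|∇z| = √(a²+b²) = 1.30761, so dip δ = arctan(1.30761) = 52.59°.
True thickness = vertical thickness × cos δ = 17 × cos 52.59° = 10.33 m.

10.33 m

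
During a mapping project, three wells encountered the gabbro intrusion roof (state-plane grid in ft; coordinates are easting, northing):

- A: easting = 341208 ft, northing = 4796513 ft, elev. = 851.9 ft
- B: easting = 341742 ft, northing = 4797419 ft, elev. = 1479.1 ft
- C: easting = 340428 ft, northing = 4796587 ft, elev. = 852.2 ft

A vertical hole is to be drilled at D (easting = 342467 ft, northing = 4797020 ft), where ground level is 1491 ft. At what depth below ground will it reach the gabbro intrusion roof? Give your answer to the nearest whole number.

229 ft

Two edge vectors: A→B = (534, 906, 627.2), A→C = (-780, 74, 0.3).
Normal n = (A→B) × (A→C) = (-46141, -489376.2, 746196).
So ∂z/∂easting = −n_x/n_z = 0.06183496 and ∂z/∂northing = −n_y/n_z = 0.65582796.
Intercept c from A: 851.9 − 21098.58 − 3145687.33 = −3165934.02.
At (342467, 4797020): z_contact = 21176.4 + 3146019.8 − 3165934.02 = 1262.3 ft.
Depth below ground = 1491 − 1262.3 = 229 ft.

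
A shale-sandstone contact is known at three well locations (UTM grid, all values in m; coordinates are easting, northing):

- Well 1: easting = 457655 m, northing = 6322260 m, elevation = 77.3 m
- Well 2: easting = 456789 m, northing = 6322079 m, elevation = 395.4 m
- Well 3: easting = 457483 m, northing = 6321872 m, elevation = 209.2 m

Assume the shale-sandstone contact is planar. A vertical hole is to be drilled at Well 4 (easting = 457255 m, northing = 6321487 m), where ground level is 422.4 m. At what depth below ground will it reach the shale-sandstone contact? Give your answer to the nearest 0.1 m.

63.6 m

Two edge vectors: Well 1→Well 2 = (-866, -181, 318.1), Well 1→Well 3 = (-172, -388, 131.9).
Normal n = (Well 1→Well 2) × (Well 1→Well 3) = (99548.9, 59512.2, 304876).
So ∂z/∂easting = −n_x/n_z = −0.326522586 and ∂z/∂northing = −n_y/n_z = −0.195201328.
Intercept c from Well 1: 77.3 + 149434.69 + 1234113.55 = 1383625.54.
At (457255, 6321487): z_contact = −149304.09 − 1233962.66 + 1383625.54 = 358.80 m.
Depth below ground = 422.4 − 358.80 = 63.6 m.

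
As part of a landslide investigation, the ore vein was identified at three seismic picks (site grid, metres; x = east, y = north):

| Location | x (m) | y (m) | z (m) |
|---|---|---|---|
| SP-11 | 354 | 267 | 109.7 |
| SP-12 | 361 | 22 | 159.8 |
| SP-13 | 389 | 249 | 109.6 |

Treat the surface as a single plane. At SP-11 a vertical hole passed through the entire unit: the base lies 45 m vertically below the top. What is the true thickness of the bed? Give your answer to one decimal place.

Two edge vectors: SP-11→SP-12 = (7, -245, 50.1), SP-11→SP-13 = (35, -18, -0.1).
Normal n = (SP-11→SP-12) × (SP-11→SP-13) = (926.3, 1754.2, 8449).
So ∂z/∂x = −n_x/n_z = −0.10963 and ∂z/∂y = −n_y/n_z = −0.20762.
|∇z| = √(a²+b²) = 0.23479, so dip δ = arctan(0.23479) = 13.21°.
True thickness = vertical thickness × cos δ = 45 × cos 13.21° = 43.8 m.

43.8 m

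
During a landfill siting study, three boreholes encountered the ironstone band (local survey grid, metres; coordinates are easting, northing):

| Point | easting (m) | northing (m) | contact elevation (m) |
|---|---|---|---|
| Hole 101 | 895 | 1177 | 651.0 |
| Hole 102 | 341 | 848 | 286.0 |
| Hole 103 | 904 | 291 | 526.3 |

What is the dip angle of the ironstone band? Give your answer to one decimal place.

30.6°

Two edge vectors: Hole 101→Hole 102 = (-554, -329, -365), Hole 101→Hole 103 = (9, -886, -124.7).
Normal n = (Hole 101→Hole 102) × (Hole 101→Hole 103) = (-282363.7, -72368.8, 493805).
So ∂z/∂easting = −n_x/n_z = 0.57181 and ∂z/∂northing = −n_y/n_z = 0.14655.
Gradient magnitude |∇z| = √(a² + b²) = √(0.32697 + 0.02148) = 0.59029.
True dip = arctan(0.59029) = 30.6°, dipping toward WSW (azimuth ≈ 256°).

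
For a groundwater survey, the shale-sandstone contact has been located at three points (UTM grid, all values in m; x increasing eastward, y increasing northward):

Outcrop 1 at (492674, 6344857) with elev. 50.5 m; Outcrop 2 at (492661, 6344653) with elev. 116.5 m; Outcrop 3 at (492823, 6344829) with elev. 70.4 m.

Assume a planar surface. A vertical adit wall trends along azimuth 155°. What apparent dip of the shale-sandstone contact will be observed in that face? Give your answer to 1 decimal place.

Two edge vectors: Outcrop 1→Outcrop 2 = (-13, -204, 66), Outcrop 1→Outcrop 3 = (149, -28, 19.9).
Normal n = (Outcrop 1→Outcrop 2) × (Outcrop 1→Outcrop 3) = (-2211.6, 10092.7, 30760).
So ∂z/∂x = −n_x/n_z = 0.07190 and ∂z/∂y = −n_y/n_z = −0.32811.
Unit vector along 155° is (sin 155°, cos 155°) = (0.4226, -0.9063).
Slope in that direction = a·(0.4226) + b·(-0.9063) = 0.32776.
Apparent dip = arctan|0.32776| = 18.1° (true dip is 18.6°, so apparent ≤ true as expected).

18.1°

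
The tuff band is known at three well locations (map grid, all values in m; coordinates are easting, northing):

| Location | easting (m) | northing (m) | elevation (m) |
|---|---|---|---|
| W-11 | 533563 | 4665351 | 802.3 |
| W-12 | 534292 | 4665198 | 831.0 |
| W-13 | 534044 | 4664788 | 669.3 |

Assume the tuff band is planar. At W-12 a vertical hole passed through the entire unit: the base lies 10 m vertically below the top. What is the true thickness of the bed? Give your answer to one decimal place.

Let the plane be z = a·easting + b·northing + c.
W-12−W-11: 729a − 153b = 28.7;  W-13−W-11: 481a − 563b = −133.
Solving gives a = 0.10838, b = 0.32883.
|∇z| = √(a²+b²) = 0.34623, so dip δ = arctan(0.34623) = 19.10°.
True thickness = vertical thickness × cos δ = 10 × cos 19.10° = 9.4 m.

9.4 m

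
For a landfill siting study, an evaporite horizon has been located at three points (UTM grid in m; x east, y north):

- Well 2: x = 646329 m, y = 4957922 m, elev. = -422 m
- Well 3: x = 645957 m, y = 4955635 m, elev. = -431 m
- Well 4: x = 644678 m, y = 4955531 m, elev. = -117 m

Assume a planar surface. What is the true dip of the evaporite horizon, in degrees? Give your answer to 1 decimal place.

Let the plane be z = a·x + b·y + c.
Well 3−Well 2: −372a − 2287b = −9;  Well 4−Well 2: −1651a − 2391b = 305.
Solving gives a = −0.24912, b = 0.04446.
Gradient magnitude |∇z| = √(a² + b²) = √(0.06206 + 0.00198) = 0.25305.
True dip = arctan(0.25305) = 14.2°, dipping toward E (azimuth ≈ 100°).

14.2°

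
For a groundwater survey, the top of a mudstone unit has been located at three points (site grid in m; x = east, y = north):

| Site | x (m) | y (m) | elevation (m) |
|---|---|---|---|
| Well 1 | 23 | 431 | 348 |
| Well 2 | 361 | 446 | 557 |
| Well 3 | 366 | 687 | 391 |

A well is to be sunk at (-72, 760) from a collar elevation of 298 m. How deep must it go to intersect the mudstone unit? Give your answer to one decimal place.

Let the plane be z = a·x + b·y + c.
Well 2−Well 1: 338a + 15b = 209;  Well 3−Well 1: 343a + 256b = 43.
Solving gives a = 0.64951, b = −0.70227.
Then c = 348 − a·23 − b·431 = 635.74.
At (-72, 760): z_contact = −46.76 − 533.73 + 635.74 = 55.25 m.
Depth below ground = 298 − 55.25 = 242.8 m.

242.8 m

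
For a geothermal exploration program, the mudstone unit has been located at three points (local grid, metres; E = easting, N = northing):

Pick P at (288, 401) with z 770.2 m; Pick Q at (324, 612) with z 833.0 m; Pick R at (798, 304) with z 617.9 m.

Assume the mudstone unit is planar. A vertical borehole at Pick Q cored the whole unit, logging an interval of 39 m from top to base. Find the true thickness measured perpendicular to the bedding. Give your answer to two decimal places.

36.07 m

Let the plane be z = a·E + b·N + c.
Pick Q−Pick P: 36a + 211b = 62.8;  Pick R−Pick P: 510a − 97b = −152.3.
Solving gives a = −0.23441, b = 0.33762.
|∇z| = √(a²+b²) = 0.41102, so dip δ = arctan(0.41102) = 22.34°.
True thickness = vertical thickness × cos δ = 39 × cos 22.34° = 36.07 m.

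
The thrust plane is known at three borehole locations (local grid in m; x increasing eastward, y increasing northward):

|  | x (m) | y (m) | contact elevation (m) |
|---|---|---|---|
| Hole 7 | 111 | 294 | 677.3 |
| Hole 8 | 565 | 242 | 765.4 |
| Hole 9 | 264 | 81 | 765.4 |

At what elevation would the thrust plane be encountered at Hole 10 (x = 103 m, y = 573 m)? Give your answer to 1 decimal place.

592.7 m

Let the plane be z = a·x + b·y + c.
Hole 8−Hole 7: 454a − 52b = 88.1;  Hole 9−Hole 7: 153a − 213b = 88.1.
Solving gives a = 0.15983, b = −0.29881.
Then c = 677.3 − a·111 − b·294 = 747.41.
At (103, 573): z = 16.5 − 171.2 + 747.41 = 592.7 m.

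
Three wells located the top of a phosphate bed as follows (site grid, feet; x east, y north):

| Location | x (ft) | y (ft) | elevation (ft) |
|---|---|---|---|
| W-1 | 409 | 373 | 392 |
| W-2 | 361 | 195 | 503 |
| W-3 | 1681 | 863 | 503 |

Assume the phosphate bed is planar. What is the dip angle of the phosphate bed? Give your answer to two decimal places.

Two edge vectors: W-1→W-2 = (-48, -178, 111), W-1→W-3 = (1272, 490, 111).
Normal n = (W-1→W-2) × (W-1→W-3) = (-74148, 146520, 202896).
So ∂z/∂x = −n_x/n_z = 0.36545 and ∂z/∂y = −n_y/n_z = −0.72214.
Gradient magnitude |∇z| = √(a² + b²) = √(0.13355 + 0.52149) = 0.80935.
True dip = arctan(0.80935) = 38.98°, dipping toward NNW (azimuth ≈ 333°).

38.98°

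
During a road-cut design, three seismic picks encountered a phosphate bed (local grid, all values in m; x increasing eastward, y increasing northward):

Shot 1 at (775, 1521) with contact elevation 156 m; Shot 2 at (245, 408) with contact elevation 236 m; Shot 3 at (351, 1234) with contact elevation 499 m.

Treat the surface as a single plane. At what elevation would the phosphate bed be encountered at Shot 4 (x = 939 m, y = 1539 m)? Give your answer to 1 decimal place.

-19.7 m

Two edge vectors: Shot 1→Shot 2 = (-530, -1113, 80), Shot 1→Shot 3 = (-424, -287, 343).
Normal n = (Shot 1→Shot 2) × (Shot 1→Shot 3) = (-358799, 147870, -319802).
So ∂z/∂x = −n_x/n_z = −1.121941 and ∂z/∂y = −n_y/n_z = 0.462380.
Intercept c from Shot 1: 156 + 869.50 − 703.28 = 322.22.
At (939, 1539): z = −1053.5 + 711.6 + 322.22 = -19.7 m.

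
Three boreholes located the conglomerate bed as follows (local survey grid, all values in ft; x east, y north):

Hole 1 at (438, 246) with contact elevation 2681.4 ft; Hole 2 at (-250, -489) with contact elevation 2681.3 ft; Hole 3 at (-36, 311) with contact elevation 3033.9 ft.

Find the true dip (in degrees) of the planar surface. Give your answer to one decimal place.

42.1°

Two edge vectors: Hole 1→Hole 2 = (-688, -735, -0.1), Hole 1→Hole 3 = (-474, 65, 352.5).
Normal n = (Hole 1→Hole 2) × (Hole 1→Hole 3) = (-259081, 242567.4, -393110).
So ∂z/∂x = −n_x/n_z = −0.65905 and ∂z/∂y = −n_y/n_z = 0.61705.
Gradient magnitude |∇z| = √(a² + b²) = √(0.43435 + 0.38075) = 0.90283.
True dip = arctan(0.90283) = 42.1°, dipping toward SE (azimuth ≈ 133°).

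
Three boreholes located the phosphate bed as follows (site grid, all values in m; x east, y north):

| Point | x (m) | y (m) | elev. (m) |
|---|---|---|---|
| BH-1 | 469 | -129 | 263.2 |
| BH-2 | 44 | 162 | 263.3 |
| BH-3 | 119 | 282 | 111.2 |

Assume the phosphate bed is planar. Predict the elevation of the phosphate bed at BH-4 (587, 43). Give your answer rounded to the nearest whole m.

39 m

Two edge vectors: BH-1→BH-2 = (-425, 291, 0.1), BH-1→BH-3 = (-350, 411, -152).
Normal n = (BH-1→BH-2) × (BH-1→BH-3) = (-44273.1, -64635, -72825).
So ∂z/∂x = −n_x/n_z = −0.60794 and ∂z/∂y = −n_y/n_z = −0.88754.
Intercept c from BH-1: 263.2 + 285.12 − 114.49 = 433.83.
At (587, 43): z = −356.9 − 38.2 + 433.83 = 38.8 m.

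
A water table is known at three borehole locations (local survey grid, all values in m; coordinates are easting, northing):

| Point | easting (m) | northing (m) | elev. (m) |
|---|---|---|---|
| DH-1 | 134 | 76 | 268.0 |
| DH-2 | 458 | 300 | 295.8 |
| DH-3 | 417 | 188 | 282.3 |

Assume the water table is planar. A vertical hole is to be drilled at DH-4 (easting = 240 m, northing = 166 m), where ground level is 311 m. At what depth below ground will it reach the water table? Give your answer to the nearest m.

Let the plane be z = a·easting + b·northing + c.
DH-2−DH-1: 324a + 224b = 27.8;  DH-3−DH-1: 283a + 112b = 14.3.
Solving gives a = 0.00331, b = 0.11933.
Then c = 268 − a·134 − b·76 = 258.49.
At (240, 166): z_contact = 0.8 + 19.8 + 258.49 = 279.1 m.
Depth below ground = 311 − 279.1 = 32 m.

32 m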